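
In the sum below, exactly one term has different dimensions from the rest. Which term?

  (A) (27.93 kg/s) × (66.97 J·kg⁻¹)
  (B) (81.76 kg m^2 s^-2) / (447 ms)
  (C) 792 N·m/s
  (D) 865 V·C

(D)

Work out the base dimensions of each:
  (A) [kg·s⁻¹] · [m²·s⁻²] = kg·m²·s⁻³
  (B) [kg·m²·s⁻²] / [s] = kg·m²·s⁻³
  (C) N·m·s⁻¹ = kg·m·s⁻²·m·s⁻¹ = kg·m²·s⁻³
  (D) C·V = s·A·J·C⁻¹ = kg·m²·s⁻²
All reduce to kg·m²·s⁻³ except (D), which is kg·m²·s⁻².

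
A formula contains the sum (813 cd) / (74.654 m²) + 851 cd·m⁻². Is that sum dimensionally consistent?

In SI base units:
  (813 cd) / (74.654 m²):  [cd] / [m²] = m⁻²·cd
  851 cd·m⁻²:  cd·m⁻² = m⁻²·cd
Both are m⁻²·cd, so they have the same dimensions and can be added.

Yes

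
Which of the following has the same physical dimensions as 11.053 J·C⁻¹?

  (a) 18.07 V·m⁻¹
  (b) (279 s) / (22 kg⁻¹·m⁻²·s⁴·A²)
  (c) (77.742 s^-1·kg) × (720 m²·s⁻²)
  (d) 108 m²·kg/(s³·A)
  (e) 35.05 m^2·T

Reference: J·C⁻¹ = N·m·(s·A)⁻¹ = kg·m²·s⁻³·A⁻¹.
Each option:
  (a) V·m⁻¹ = J·C⁻¹·m⁻¹ = kg·m·s⁻³·A⁻¹
  (b) [s] / [kg⁻¹·m⁻²·s⁴·A²] = kg·m²·s⁻³·A⁻²
  (c) [kg·s⁻¹] · [m²·s⁻²] = kg·m²·s⁻³
  (d) kg·m²·s⁻³·A⁻¹  ← same
  (e) T·m² = Wb·m⁻²·m² = kg·m²·s⁻²·A⁻¹
Only (d) matches kg·m²·s⁻³·A⁻¹.

(d)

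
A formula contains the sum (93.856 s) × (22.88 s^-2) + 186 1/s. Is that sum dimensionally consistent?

Yes

Expand each in SI base units:
  (93.856 s) × (22.88 s^-2):  [s] · [s⁻²] = s⁻¹
  186 1/s:  s⁻¹
Both are s⁻¹, so they have the same dimensions and can be added.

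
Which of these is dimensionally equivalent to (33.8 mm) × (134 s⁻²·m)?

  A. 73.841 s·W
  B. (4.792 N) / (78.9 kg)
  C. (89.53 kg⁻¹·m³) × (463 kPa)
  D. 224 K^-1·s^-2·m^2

C.

Reference: [m] · [m·s⁻²] = m²·s⁻².
Each option:
  A. W·s = J·s⁻¹·s = kg·m²·s⁻²
  B. [kg·m·s⁻²] / [kg] = m·s⁻²
  C. [kg⁻¹·m³] · [kg·m⁻¹·s⁻²] = m²·s⁻²  ← same
  D. m²·s⁻²·K⁻¹
Only C. matches m²·s⁻².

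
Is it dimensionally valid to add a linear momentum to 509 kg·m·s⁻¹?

Work out the base dimensions of each:
  a linear momentum:  [linear momentum] = kg·m·s⁻¹
  509 kg·m·s⁻¹:  kg·m·s⁻¹
Both are kg·m·s⁻¹, so they have the same dimensions and can be added.

Yes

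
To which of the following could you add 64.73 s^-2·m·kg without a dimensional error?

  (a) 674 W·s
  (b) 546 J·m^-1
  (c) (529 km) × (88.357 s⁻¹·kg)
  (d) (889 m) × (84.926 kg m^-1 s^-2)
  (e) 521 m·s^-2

Reference: kg·m·s⁻².
Each option:
  (a) W·s = J·s⁻¹·s = kg·m²·s⁻²
  (b) J·m⁻¹ = N·m·m⁻¹ = kg·m·s⁻²  ← same
  (c) [m] · [kg·s⁻¹] = kg·m·s⁻¹
  (d) [m] · [kg·m⁻¹·s⁻²] = kg·s⁻²
  (e) m·s⁻²
Only (b) matches kg·m·s⁻².

(b)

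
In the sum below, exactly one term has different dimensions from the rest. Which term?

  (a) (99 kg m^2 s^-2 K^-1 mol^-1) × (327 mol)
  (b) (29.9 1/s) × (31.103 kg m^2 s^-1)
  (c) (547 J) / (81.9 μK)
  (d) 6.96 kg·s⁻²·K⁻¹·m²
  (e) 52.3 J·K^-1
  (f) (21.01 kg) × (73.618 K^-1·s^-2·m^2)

Work out the base dimensions of each:
  (a) [kg·m²·s⁻²·K⁻¹·mol⁻¹] · [mol] = kg·m²·s⁻²·K⁻¹
  (b) [s⁻¹] · [kg·m²·s⁻¹] = kg·m²·s⁻²
  (c) [kg·m²·s⁻²] / [K] = kg·m²·s⁻²·K⁻¹
  (d) kg·m²·s⁻²·K⁻¹
  (e) J·K⁻¹ = N·m·K⁻¹ = kg·m²·s⁻²·K⁻¹
  (f) [kg] · [m²·s⁻²·K⁻¹] = kg·m²·s⁻²·K⁻¹
All reduce to kg·m²·s⁻²·K⁻¹ except (b), which is kg·m²·s⁻².

(b)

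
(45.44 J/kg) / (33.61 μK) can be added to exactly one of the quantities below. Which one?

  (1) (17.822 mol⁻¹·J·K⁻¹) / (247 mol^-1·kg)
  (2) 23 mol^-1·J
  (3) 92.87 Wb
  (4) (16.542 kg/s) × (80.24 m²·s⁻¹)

Reference: [m²·s⁻²] / [K] = m²·s⁻²·K⁻¹.
Each option:
  (1) [kg·m²·s⁻²·K⁻¹·mol⁻¹] / [kg·mol⁻¹] = m²·s⁻²·K⁻¹  ← same
  (2) J·mol⁻¹ = N·m·mol⁻¹ = kg·m²·s⁻²·mol⁻¹
  (3) Wb = V·s = kg·m²·s⁻²·A⁻¹
  (4) [kg·s⁻¹] · [m²·s⁻¹] = kg·m²·s⁻²
Only (1) matches m²·s⁻²·K⁻¹.

(1)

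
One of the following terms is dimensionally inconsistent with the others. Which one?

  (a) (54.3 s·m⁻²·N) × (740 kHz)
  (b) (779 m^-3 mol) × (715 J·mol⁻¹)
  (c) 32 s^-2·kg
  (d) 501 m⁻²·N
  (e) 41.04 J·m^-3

In SI base units:
  (a) [kg·m⁻¹·s⁻¹] · [s⁻¹] = kg·m⁻¹·s⁻²
  (b) [m⁻³·mol] · [kg·m²·s⁻²·mol⁻¹] = kg·m⁻¹·s⁻²
  (c) kg·s⁻²
  (d) N·m⁻² = kg·m·s⁻²·m⁻² = kg·m⁻¹·s⁻²
  (e) J·m⁻³ = N·m·m⁻³ = kg·m⁻¹·s⁻²
All reduce to kg·m⁻¹·s⁻² except (c), which is kg·s⁻².

(c)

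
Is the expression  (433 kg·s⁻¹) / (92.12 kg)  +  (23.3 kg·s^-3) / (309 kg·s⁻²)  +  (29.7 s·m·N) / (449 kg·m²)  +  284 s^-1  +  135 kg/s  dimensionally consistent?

Expand each in SI base units:
  (433 kg·s⁻¹) / (92.12 kg):  [kg·s⁻¹] / [kg] = s⁻¹
  (23.3 kg·s^-3) / (309 kg·s⁻²):  [kg·s⁻³] / [kg·s⁻²] = s⁻¹
  (29.7 s·m·N) / (449 kg·m²):  [kg·m²·s⁻¹] / [kg·m²] = s⁻¹
  284 s^-1:  s⁻¹
  135 kg/s:  kg·s⁻¹
The terms do not share a single dimension (kg·s⁻¹ vs s⁻¹).

No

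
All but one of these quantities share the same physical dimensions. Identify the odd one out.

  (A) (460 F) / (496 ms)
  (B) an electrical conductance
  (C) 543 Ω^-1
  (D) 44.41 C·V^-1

Reduce each to base SI dimensions:
  (A) [kg⁻¹·m⁻²·s⁴·A²] / [s] = kg⁻¹·m⁻²·s³·A²
  (B) [electrical conductance] = kg⁻¹·m⁻²·s³·A²
  (C) Ω⁻¹ = (V·A⁻¹)⁻¹ = kg⁻¹·m⁻²·s³·A²
  (D) C·V⁻¹ = s·A·(J·C⁻¹)⁻¹ = kg⁻¹·m⁻²·s⁴·A²
All reduce to kg⁻¹·m⁻²·s³·A² except (D), which is kg⁻¹·m⁻²·s⁴·A².

(D)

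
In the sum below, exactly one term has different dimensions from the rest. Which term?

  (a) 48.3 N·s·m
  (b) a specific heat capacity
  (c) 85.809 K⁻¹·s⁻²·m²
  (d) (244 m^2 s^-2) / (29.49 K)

(a)

In SI base units:
  (a) N·m·s = kg·m·s⁻²·m·s = kg·m²·s⁻¹
  (b) [specific heat capacity] = m²·s⁻²·K⁻¹
  (c) m²·s⁻²·K⁻¹
  (d) [m²·s⁻²] / [K] = m²·s⁻²·K⁻¹
All reduce to m²·s⁻²·K⁻¹ except (a), which is kg·m²·s⁻¹.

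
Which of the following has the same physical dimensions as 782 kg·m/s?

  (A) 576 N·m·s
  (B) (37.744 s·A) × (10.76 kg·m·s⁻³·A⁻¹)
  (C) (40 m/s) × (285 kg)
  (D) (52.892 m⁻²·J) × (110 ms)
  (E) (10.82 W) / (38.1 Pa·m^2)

Reference: kg·m·s⁻¹.
Each option:
  (A) N·m·s = kg·m·s⁻²·m·s = kg·m²·s⁻¹
  (B) [s·A] · [kg·m·s⁻³·A⁻¹] = kg·m·s⁻²
  (C) [m·s⁻¹] · [kg] = kg·m·s⁻¹  ← same
  (D) [kg·s⁻²] · [s] = kg·s⁻¹
  (E) [kg·m²·s⁻³] / [kg·m·s⁻²] = m·s⁻¹
Only (C) matches kg·m·s⁻¹.

(C)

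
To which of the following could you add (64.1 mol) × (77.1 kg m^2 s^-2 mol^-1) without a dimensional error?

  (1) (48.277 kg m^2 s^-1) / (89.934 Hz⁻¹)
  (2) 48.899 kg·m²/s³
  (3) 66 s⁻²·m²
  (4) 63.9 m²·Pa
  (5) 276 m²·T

(1)

Reference: [mol] · [kg·m²·s⁻²·mol⁻¹] = kg·m²·s⁻².
Each option:
  (1) [kg·m²·s⁻¹] / [s] = kg·m²·s⁻²  ← same
  (2) kg·m²·s⁻³
  (3) m²·s⁻²
  (4) Pa·m² = N·m⁻²·m² = kg·m·s⁻²
  (5) T·m² = Wb·m⁻²·m² = kg·m²·s⁻²·A⁻¹
Only (1) matches kg·m²·s⁻².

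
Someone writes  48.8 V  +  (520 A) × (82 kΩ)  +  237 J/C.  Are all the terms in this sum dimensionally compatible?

Work out the base dimensions of each:
  48.8 V:  V = J·C⁻¹ = kg·m²·s⁻³·A⁻¹
  (520 A) × (82 kΩ):  [A] · [kg·m²·s⁻³·A⁻²] = kg·m²·s⁻³·A⁻¹
  237 J/C:  J·C⁻¹ = N·m·(s·A)⁻¹ = kg·m²·s⁻³·A⁻¹
Every term reduces to kg·m²·s⁻³·A⁻¹.

Yes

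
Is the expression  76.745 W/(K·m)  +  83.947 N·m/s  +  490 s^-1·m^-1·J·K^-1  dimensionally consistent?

No

Expand each in SI base units:
  76.745 W/(K·m):  W·m⁻¹·K⁻¹ = J·s⁻¹·m⁻¹·K⁻¹ = kg·m·s⁻³·K⁻¹
  83.947 N·m/s:  N·m·s⁻¹ = kg·m·s⁻²·m·s⁻¹ = kg·m²·s⁻³
  490 s^-1·m^-1·J·K^-1:  J·s⁻¹·m⁻¹·K⁻¹ = N·m·s⁻¹·m⁻¹·K⁻¹ = kg·m·s⁻³·K⁻¹
The terms do not share a single dimension (kg·m²·s⁻³ vs kg·m·s⁻³·K⁻¹).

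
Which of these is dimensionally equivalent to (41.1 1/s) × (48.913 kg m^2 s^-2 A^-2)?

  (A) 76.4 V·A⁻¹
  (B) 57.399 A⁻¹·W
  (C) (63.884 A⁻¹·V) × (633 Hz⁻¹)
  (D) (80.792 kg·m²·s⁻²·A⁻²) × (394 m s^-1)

Reference: [s⁻¹] · [kg·m²·s⁻²·A⁻²] = kg·m²·s⁻³·A⁻².
Each option:
  (A) V·A⁻¹ = J·C⁻¹·A⁻¹ = kg·m²·s⁻³·A⁻²  ← same
  (B) W·A⁻¹ = J·s⁻¹·A⁻¹ = kg·m²·s⁻³·A⁻¹
  (C) [kg·m²·s⁻³·A⁻²] · [s] = kg·m²·s⁻²·A⁻²
  (D) [kg·m²·s⁻²·A⁻²] · [m·s⁻¹] = kg·m³·s⁻³·A⁻²
Only (A) matches kg·m²·s⁻³·A⁻².

(A)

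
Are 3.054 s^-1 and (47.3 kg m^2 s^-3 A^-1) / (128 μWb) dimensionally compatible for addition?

Yes

Work out the base dimensions of each:
  3.054 s^-1:  s⁻¹
  (47.3 kg m^2 s^-3 A^-1) / (128 μWb):  [kg·m²·s⁻³·A⁻¹] / [kg·m²·s⁻²·A⁻¹] = s⁻¹
Both are s⁻¹, so they have the same dimensions and can be added.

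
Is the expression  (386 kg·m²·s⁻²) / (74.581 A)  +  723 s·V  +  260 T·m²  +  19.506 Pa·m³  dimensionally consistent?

No

Reduce each to base SI dimensions:
  (386 kg·m²·s⁻²) / (74.581 A):  [kg·m²·s⁻²] / [A] = kg·m²·s⁻²·A⁻¹
  723 s·V:  V·s = J·C⁻¹·s = kg·m²·s⁻²·A⁻¹
  260 T·m²:  T·m² = Wb·m⁻²·m² = kg·m²·s⁻²·A⁻¹
  19.506 Pa·m³:  Pa·m³ = N·m⁻²·m³ = kg·m²·s⁻²
The terms do not share a single dimension (kg·m²·s⁻² vs kg·m²·s⁻²·A⁻¹).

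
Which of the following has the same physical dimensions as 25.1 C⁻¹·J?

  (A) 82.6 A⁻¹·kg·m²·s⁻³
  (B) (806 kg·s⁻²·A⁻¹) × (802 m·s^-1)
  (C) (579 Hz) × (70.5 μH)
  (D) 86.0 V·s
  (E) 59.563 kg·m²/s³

Reference: J·C⁻¹ = N·m·(s·A)⁻¹ = kg·m²·s⁻³·A⁻¹.
Each option:
  (A) kg·m²·s⁻³·A⁻¹  ← same
  (B) [kg·s⁻²·A⁻¹] · [m·s⁻¹] = kg·m·s⁻³·A⁻¹
  (C) [s⁻¹] · [kg·m²·s⁻²·A⁻²] = kg·m²·s⁻³·A⁻²
  (D) V·s = J·C⁻¹·s = kg·m²·s⁻²·A⁻¹
  (E) kg·m²·s⁻³
Only (A) matches kg·m²·s⁻³·A⁻¹.

(A)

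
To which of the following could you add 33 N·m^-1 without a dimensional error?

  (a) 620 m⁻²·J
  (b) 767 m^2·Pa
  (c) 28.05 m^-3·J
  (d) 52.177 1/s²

Reference: N·m⁻¹ = kg·m·s⁻²·m⁻¹ = kg·s⁻².
Each option:
  (a) J·m⁻² = N·m·m⁻² = kg·s⁻²  ← same
  (b) Pa·m² = N·m⁻²·m² = kg·m·s⁻²
  (c) J·m⁻³ = N·m·m⁻³ = kg·m⁻¹·s⁻²
  (d) s⁻²
Only (a) matches kg·s⁻².

(a)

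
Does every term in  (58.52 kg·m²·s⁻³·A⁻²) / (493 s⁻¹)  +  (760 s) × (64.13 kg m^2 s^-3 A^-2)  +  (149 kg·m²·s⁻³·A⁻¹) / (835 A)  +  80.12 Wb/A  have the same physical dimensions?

No

Dimensions:
  (58.52 kg·m²·s⁻³·A⁻²) / (493 s⁻¹):  [kg·m²·s⁻³·A⁻²] / [s⁻¹] = kg·m²·s⁻²·A⁻²
  (760 s) × (64.13 kg m^2 s^-3 A^-2):  [s] · [kg·m²·s⁻³·A⁻²] = kg·m²·s⁻²·A⁻²
  (149 kg·m²·s⁻³·A⁻¹) / (835 A):  [kg·m²·s⁻³·A⁻¹] / [A] = kg·m²·s⁻³·A⁻²
  80.12 Wb/A:  Wb·A⁻¹ = V·s·A⁻¹ = kg·m²·s⁻²·A⁻²
The terms do not share a single dimension (kg·m²·s⁻²·A⁻² vs kg·m²·s⁻³·A⁻²).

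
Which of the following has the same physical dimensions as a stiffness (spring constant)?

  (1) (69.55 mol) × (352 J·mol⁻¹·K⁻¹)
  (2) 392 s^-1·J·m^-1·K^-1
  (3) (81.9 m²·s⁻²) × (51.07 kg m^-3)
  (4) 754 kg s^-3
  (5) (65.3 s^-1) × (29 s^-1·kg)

Reference: [stiffness (spring constant)] = kg·s⁻².
Each option:
  (1) [mol] · [kg·m²·s⁻²·K⁻¹·mol⁻¹] = kg·m²·s⁻²·K⁻¹
  (2) J·s⁻¹·m⁻¹·K⁻¹ = N·m·s⁻¹·m⁻¹·K⁻¹ = kg·m·s⁻³·K⁻¹
  (3) [m²·s⁻²] · [kg·m⁻³] = kg·m⁻¹·s⁻²
  (4) kg·s⁻³
  (5) [s⁻¹] · [kg·s⁻¹] = kg·s⁻²  ← same
Only (5) matches kg·s⁻².

(5)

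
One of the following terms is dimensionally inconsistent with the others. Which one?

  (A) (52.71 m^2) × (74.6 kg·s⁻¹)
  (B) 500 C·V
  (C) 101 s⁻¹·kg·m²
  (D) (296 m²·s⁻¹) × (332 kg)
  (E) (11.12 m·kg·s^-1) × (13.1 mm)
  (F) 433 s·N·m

(B)

Expand each in SI base units:
  (A) [m²] · [kg·s⁻¹] = kg·m²·s⁻¹
  (B) C·V = s·A·J·C⁻¹ = kg·m²·s⁻²
  (C) kg·m²·s⁻¹
  (D) [m²·s⁻¹] · [kg] = kg·m²·s⁻¹
  (E) [kg·m·s⁻¹] · [m] = kg·m²·s⁻¹
  (F) N·m·s = kg·m·s⁻²·m·s = kg·m²·s⁻¹
All reduce to kg·m²·s⁻¹ except (B), which is kg·m²·s⁻².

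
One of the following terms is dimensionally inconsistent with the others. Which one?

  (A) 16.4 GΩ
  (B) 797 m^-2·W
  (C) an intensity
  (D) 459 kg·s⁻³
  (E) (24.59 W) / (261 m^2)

(A)

In SI base units:
  (A) Ω = V·A⁻¹ = kg·m²·s⁻³·A⁻²
  (B) W·m⁻² = J·s⁻¹·m⁻² = kg·s⁻³
  (C) [intensity] = kg·s⁻³
  (D) kg·s⁻³
  (E) [kg·m²·s⁻³] / [m²] = kg·s⁻³
All reduce to kg·s⁻³ except (A), which is kg·m²·s⁻³·A⁻².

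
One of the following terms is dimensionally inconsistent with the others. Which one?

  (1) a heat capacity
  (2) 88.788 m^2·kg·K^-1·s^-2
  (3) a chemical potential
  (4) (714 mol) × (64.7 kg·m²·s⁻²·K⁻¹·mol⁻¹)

(3)

In SI base units:
  (1) [heat capacity] = kg·m²·s⁻²·K⁻¹
  (2) kg·m²·s⁻²·K⁻¹
  (3) [chemical potential] = kg·m²·s⁻²·mol⁻¹
  (4) [mol] · [kg·m²·s⁻²·K⁻¹·mol⁻¹] = kg·m²·s⁻²·K⁻¹
All reduce to kg·m²·s⁻²·K⁻¹ except (3), which is kg·m²·s⁻²·mol⁻¹.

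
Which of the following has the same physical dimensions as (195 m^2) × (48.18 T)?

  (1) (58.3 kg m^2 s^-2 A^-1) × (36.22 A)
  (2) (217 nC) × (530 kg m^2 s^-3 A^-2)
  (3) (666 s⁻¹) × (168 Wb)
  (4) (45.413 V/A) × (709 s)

Reference: [m²] · [kg·s⁻²·A⁻¹] = kg·m²·s⁻²·A⁻¹.
Each option:
  (1) [kg·m²·s⁻²·A⁻¹] · [A] = kg·m²·s⁻²
  (2) [s·A] · [kg·m²·s⁻³·A⁻²] = kg·m²·s⁻²·A⁻¹  ← same
  (3) [s⁻¹] · [kg·m²·s⁻²·A⁻¹] = kg·m²·s⁻³·A⁻¹
  (4) [kg·m²·s⁻³·A⁻²] · [s] = kg·m²·s⁻²·A⁻²
Only (2) matches kg·m²·s⁻²·A⁻¹.

(2)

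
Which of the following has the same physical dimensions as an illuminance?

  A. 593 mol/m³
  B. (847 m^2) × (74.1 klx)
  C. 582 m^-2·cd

C.

Reference: [illuminance] = m⁻²·cd.
Each option:
  A. mol·m⁻³ = m⁻³·mol
  B. [m²] · [m⁻²·cd] = cd
  C. cd·m⁻² = m⁻²·cd  ← same
Only C. matches m⁻²·cd.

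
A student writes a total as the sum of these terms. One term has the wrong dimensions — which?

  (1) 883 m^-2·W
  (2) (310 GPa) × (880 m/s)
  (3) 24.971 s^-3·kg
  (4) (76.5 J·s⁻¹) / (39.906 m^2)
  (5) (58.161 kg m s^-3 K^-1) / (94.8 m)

In SI base units:
  (1) W·m⁻² = J·s⁻¹·m⁻² = kg·s⁻³
  (2) [kg·m⁻¹·s⁻²] · [m·s⁻¹] = kg·s⁻³
  (3) kg·s⁻³
  (4) [kg·m²·s⁻³] / [m²] = kg·s⁻³
  (5) [kg·m·s⁻³·K⁻¹] / [m] = kg·s⁻³·K⁻¹
All reduce to kg·s⁻³ except (5), which is kg·s⁻³·K⁻¹.

(5)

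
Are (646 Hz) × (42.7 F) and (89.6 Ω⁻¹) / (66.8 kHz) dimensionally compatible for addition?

Dimensions:
  (646 Hz) × (42.7 F):  [s⁻¹] · [kg⁻¹·m⁻²·s⁴·A²] = kg⁻¹·m⁻²·s³·A²
  (89.6 Ω⁻¹) / (66.8 kHz):  [kg⁻¹·m⁻²·s³·A²] / [s⁻¹] = kg⁻¹·m⁻²·s⁴·A²
kg⁻¹·m⁻²·s³·A² ≠ kg⁻¹·m⁻²·s⁴·A², so they cannot be added.

No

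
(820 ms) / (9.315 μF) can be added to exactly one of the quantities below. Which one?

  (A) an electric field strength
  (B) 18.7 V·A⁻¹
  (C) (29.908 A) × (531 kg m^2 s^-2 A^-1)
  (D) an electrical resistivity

(B)

Reference: [s] / [kg⁻¹·m⁻²·s⁴·A²] = kg·m²·s⁻³·A⁻².
Each option:
  (A) [electric field strength] = kg·m·s⁻³·A⁻¹
  (B) V·A⁻¹ = J·C⁻¹·A⁻¹ = kg·m²·s⁻³·A⁻²  ← same
  (C) [A] · [kg·m²·s⁻²·A⁻¹] = kg·m²·s⁻²
  (D) [electrical resistivity] = kg·m³·s⁻³·A⁻²
Only (B) matches kg·m²·s⁻³·A⁻².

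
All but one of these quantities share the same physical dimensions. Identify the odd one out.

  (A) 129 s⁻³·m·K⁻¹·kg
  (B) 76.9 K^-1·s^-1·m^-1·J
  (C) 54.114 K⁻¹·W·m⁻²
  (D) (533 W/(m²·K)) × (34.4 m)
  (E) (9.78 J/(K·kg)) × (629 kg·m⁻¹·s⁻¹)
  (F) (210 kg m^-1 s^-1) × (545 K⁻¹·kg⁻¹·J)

Dimensions:
  (A) kg·m·s⁻³·K⁻¹
  (B) J·s⁻¹·m⁻¹·K⁻¹ = N·m·s⁻¹·m⁻¹·K⁻¹ = kg·m·s⁻³·K⁻¹
  (C) W·m⁻²·K⁻¹ = J·s⁻¹·m⁻²·K⁻¹ = kg·s⁻³·K⁻¹
  (D) [kg·s⁻³·K⁻¹] · [m] = kg·m·s⁻³·K⁻¹
  (E) [m²·s⁻²·K⁻¹] · [kg·m⁻¹·s⁻¹] = kg·m·s⁻³·K⁻¹
  (F) [kg·m⁻¹·s⁻¹] · [m²·s⁻²·K⁻¹] = kg·m·s⁻³·K⁻¹
All reduce to kg·m·s⁻³·K⁻¹ except (C), which is kg·s⁻³·K⁻¹.

(C)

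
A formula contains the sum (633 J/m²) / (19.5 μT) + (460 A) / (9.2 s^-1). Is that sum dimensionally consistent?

Dimensions:
  (633 J/m²) / (19.5 μT):  [kg·s⁻²] / [kg·s⁻²·A⁻¹] = A
  (460 A) / (9.2 s^-1):  [A] / [s⁻¹] = s·A
A ≠ s·A, so they cannot be added.

No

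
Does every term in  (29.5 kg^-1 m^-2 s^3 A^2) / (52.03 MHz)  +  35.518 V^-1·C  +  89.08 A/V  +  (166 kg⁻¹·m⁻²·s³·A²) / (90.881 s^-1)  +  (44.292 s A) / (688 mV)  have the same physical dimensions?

Reduce each to base SI dimensions:
  (29.5 kg^-1 m^-2 s^3 A^2) / (52.03 MHz):  [kg⁻¹·m⁻²·s³·A²] / [s⁻¹] = kg⁻¹·m⁻²·s⁴·A²
  35.518 V^-1·C:  C·V⁻¹ = s·A·(J·C⁻¹)⁻¹ = kg⁻¹·m⁻²·s⁴·A²
  89.08 A/V:  A·V⁻¹ = A·(J·C⁻¹)⁻¹ = kg⁻¹·m⁻²·s³·A²
  (166 kg⁻¹·m⁻²·s³·A²) / (90.881 s^-1):  [kg⁻¹·m⁻²·s³·A²] / [s⁻¹] = kg⁻¹·m⁻²·s⁴·A²
  (44.292 s A) / (688 mV):  [s·A] / [kg·m²·s⁻³·A⁻¹] = kg⁻¹·m⁻²·s⁴·A²
The terms do not share a single dimension (kg⁻¹·m⁻²·s³·A² vs kg⁻¹·m⁻²·s⁴·A²).

No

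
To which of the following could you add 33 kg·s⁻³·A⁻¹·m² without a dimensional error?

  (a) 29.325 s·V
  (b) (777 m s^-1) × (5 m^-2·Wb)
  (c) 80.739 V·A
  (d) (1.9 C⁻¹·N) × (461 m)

Reference: kg·m²·s⁻³·A⁻¹.
Each option:
  (a) V·s = J·C⁻¹·s = kg·m²·s⁻²·A⁻¹
  (b) [m·s⁻¹] · [kg·s⁻²·A⁻¹] = kg·m·s⁻³·A⁻¹
  (c) V·A = J·C⁻¹·A = kg·m²·s⁻³
  (d) [kg·m·s⁻³·A⁻¹] · [m] = kg·m²·s⁻³·A⁻¹  ← same
Only (d) matches kg·m²·s⁻³·A⁻¹.

(d)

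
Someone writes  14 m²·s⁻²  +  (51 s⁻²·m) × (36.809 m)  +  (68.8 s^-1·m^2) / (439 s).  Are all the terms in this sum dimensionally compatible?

Yes

Dimensions:
  14 m²·s⁻²:  m²·s⁻²
  (51 s⁻²·m) × (36.809 m):  [m·s⁻²] · [m] = m²·s⁻²
  (68.8 s^-1·m^2) / (439 s):  [m²·s⁻¹] / [s] = m²·s⁻²
Every term reduces to m²·s⁻².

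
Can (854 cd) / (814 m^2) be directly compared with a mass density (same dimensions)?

Expand each in SI base units:
  (854 cd) / (814 m^2):  [cd] / [m²] = m⁻²·cd
  a mass density:  [mass density] = kg·m⁻³
m⁻²·cd ≠ kg·m⁻³, so they cannot be added.

No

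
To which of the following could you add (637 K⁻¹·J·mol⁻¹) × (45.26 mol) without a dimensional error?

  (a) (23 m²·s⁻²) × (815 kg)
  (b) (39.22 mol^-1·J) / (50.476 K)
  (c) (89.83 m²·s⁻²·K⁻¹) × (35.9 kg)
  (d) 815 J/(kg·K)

(c)

Reference: [kg·m²·s⁻²·K⁻¹·mol⁻¹] · [mol] = kg·m²·s⁻²·K⁻¹.
Each option:
  (a) [m²·s⁻²] · [kg] = kg·m²·s⁻²
  (b) [kg·m²·s⁻²·mol⁻¹] / [K] = kg·m²·s⁻²·K⁻¹·mol⁻¹
  (c) [m²·s⁻²·K⁻¹] · [kg] = kg·m²·s⁻²·K⁻¹  ← same
  (d) J·kg⁻¹·K⁻¹ = N·m·kg⁻¹·K⁻¹ = m²·s⁻²·K⁻¹
Only (c) matches kg·m²·s⁻²·K⁻¹.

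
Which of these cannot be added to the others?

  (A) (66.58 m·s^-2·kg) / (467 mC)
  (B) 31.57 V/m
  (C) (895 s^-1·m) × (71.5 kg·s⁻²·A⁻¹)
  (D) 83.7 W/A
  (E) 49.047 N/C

Dimensions:
  (A) [kg·m·s⁻²] / [s·A] = kg·m·s⁻³·A⁻¹
  (B) V·m⁻¹ = J·C⁻¹·m⁻¹ = kg·m·s⁻³·A⁻¹
  (C) [m·s⁻¹] · [kg·s⁻²·A⁻¹] = kg·m·s⁻³·A⁻¹
  (D) W·A⁻¹ = J·s⁻¹·A⁻¹ = kg·m²·s⁻³·A⁻¹
  (E) N·C⁻¹ = kg·m·s⁻²·(s·A)⁻¹ = kg·m·s⁻³·A⁻¹
All reduce to kg·m·s⁻³·A⁻¹ except (D), which is kg·m²·s⁻³·A⁻¹.

(D)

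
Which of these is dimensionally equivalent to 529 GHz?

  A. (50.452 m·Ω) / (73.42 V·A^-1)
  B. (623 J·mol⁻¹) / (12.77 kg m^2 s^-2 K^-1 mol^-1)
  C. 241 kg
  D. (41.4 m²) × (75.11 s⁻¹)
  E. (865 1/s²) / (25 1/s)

Reference: Hz = s⁻¹.
Each option:
  A. [kg·m³·s⁻³·A⁻²] / [kg·m²·s⁻³·A⁻²] = m
  B. [kg·m²·s⁻²·mol⁻¹] / [kg·m²·s⁻²·K⁻¹·mol⁻¹] = K
  C. kg
  D. [m²] · [s⁻¹] = m²·s⁻¹
  E. [s⁻²] / [s⁻¹] = s⁻¹  ← same
Only E. matches s⁻¹.

E.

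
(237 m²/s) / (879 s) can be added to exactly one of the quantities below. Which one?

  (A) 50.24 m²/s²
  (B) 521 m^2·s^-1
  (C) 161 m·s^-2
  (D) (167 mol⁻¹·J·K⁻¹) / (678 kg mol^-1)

Reference: [m²·s⁻¹] / [s] = m²·s⁻².
Each option:
  (A) m²·s⁻²  ← same
  (B) m²·s⁻¹
  (C) m·s⁻²
  (D) [kg·m²·s⁻²·K⁻¹·mol⁻¹] / [kg·mol⁻¹] = m²·s⁻²·K⁻¹
Only (A) matches m²·s⁻².

(A)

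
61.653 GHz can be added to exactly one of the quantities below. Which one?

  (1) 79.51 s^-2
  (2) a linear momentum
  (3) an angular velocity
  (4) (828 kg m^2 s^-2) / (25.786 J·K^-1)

Reference: Hz = s⁻¹.
Each option:
  (1) s⁻²
  (2) [linear momentum] = kg·m·s⁻¹
  (3) [angular velocity] = s⁻¹  ← same
  (4) [kg·m²·s⁻²] / [kg·m²·s⁻²·K⁻¹] = K
Only (3) matches s⁻¹.

(3)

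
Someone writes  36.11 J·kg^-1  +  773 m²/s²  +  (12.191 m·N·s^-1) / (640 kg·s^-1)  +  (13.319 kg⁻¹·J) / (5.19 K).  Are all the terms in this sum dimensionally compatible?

No

Reduce each to base SI dimensions:
  36.11 J·kg^-1:  J·kg⁻¹ = N·m·kg⁻¹ = m²·s⁻²
  773 m²/s²:  m²·s⁻²
  (12.191 m·N·s^-1) / (640 kg·s^-1):  [kg·m²·s⁻³] / [kg·s⁻¹] = m²·s⁻²
  (13.319 kg⁻¹·J) / (5.19 K):  [m²·s⁻²] / [K] = m²·s⁻²·K⁻¹
The terms do not share a single dimension (m²·s⁻² vs m²·s⁻²·K⁻¹).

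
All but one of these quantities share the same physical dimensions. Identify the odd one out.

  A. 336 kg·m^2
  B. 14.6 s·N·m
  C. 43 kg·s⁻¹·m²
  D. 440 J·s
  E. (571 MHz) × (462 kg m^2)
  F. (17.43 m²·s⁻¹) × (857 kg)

Work out the base dimensions of each:
  A. kg·m²
  B. N·m·s = kg·m·s⁻²·m·s = kg·m²·s⁻¹
  C. kg·m²·s⁻¹
  D. J·s = N·m·s = kg·m²·s⁻¹
  E. [s⁻¹] · [kg·m²] = kg·m²·s⁻¹
  F. [m²·s⁻¹] · [kg] = kg·m²·s⁻¹
All reduce to kg·m²·s⁻¹ except A., which is kg·m².

A.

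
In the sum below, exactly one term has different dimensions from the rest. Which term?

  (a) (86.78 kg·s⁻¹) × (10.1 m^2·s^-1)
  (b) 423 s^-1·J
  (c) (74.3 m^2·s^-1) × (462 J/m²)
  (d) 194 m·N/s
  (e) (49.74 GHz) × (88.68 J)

In SI base units:
  (a) [kg·s⁻¹] · [m²·s⁻¹] = kg·m²·s⁻²
  (b) J·s⁻¹ = N·m·s⁻¹ = kg·m²·s⁻³
  (c) [m²·s⁻¹] · [kg·s⁻²] = kg·m²·s⁻³
  (d) N·m·s⁻¹ = kg·m·s⁻²·m·s⁻¹ = kg·m²·s⁻³
  (e) [s⁻¹] · [kg·m²·s⁻²] = kg·m²·s⁻³
All reduce to kg·m²·s⁻³ except (a), which is kg·m²·s⁻².

(a)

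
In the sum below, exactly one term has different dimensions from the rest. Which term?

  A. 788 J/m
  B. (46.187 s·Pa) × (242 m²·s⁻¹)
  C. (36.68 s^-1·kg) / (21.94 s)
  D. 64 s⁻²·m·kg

Expand each in SI base units:
  A. J·m⁻¹ = N·m·m⁻¹ = kg·m·s⁻²
  B. [kg·m⁻¹·s⁻¹] · [m²·s⁻¹] = kg·m·s⁻²
  C. [kg·s⁻¹] / [s] = kg·s⁻²
  D. kg·m·s⁻²
All reduce to kg·m·s⁻² except C., which is kg·s⁻².

C.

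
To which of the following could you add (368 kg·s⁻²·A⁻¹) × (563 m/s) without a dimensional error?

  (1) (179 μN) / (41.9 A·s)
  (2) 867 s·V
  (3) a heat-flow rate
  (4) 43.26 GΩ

Reference: [kg·s⁻²·A⁻¹] · [m·s⁻¹] = kg·m·s⁻³·A⁻¹.
Each option:
  (1) [kg·m·s⁻²] / [s·A] = kg·m·s⁻³·A⁻¹  ← same
  (2) V·s = J·C⁻¹·s = kg·m²·s⁻²·A⁻¹
  (3) [heat-flow rate] = kg·m²·s⁻³
  (4) Ω = V·A⁻¹ = kg·m²·s⁻³·A⁻²
Only (1) matches kg·m·s⁻³·A⁻¹.

(1)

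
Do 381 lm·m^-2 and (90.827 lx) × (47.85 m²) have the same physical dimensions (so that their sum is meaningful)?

No

Work out the base dimensions of each:
  381 lm·m^-2:  lm·m⁻² = cd·m⁻² = m⁻²·cd
  (90.827 lx) × (47.85 m²):  [m⁻²·cd] · [m²] = cd
m⁻²·cd ≠ cd, so they cannot be added.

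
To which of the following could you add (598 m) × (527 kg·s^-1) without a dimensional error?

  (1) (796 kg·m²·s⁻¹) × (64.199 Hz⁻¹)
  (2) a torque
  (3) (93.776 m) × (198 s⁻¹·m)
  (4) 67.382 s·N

(4)

Reference: [m] · [kg·s⁻¹] = kg·m·s⁻¹.
Each option:
  (1) [kg·m²·s⁻¹] · [s] = kg·m²
  (2) [torque] = kg·m²·s⁻²
  (3) [m] · [m·s⁻¹] = m²·s⁻¹
  (4) N·s = kg·m·s⁻²·s = kg·m·s⁻¹  ← same
Only (4) matches kg·m·s⁻¹.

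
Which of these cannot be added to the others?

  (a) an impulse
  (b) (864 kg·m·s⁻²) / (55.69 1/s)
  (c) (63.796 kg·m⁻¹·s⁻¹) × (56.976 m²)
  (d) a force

In SI base units:
  (a) [impulse] = kg·m·s⁻¹
  (b) [kg·m·s⁻²] / [s⁻¹] = kg·m·s⁻¹
  (c) [kg·m⁻¹·s⁻¹] · [m²] = kg·m·s⁻¹
  (d) [force] = kg·m·s⁻²
All reduce to kg·m·s⁻¹ except (d), which is kg·m·s⁻².

(d)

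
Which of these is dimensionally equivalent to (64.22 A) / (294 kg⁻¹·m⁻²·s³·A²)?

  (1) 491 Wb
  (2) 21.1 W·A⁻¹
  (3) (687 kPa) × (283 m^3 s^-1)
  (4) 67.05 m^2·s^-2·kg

Reference: [A] / [kg⁻¹·m⁻²·s³·A²] = kg·m²·s⁻³·A⁻¹.
Each option:
  (1) Wb = V·s = kg·m²·s⁻²·A⁻¹
  (2) W·A⁻¹ = J·s⁻¹·A⁻¹ = kg·m²·s⁻³·A⁻¹  ← same
  (3) [kg·m⁻¹·s⁻²] · [m³·s⁻¹] = kg·m²·s⁻³
  (4) kg·m²·s⁻²
Only (2) matches kg·m²·s⁻³·A⁻¹.

(2)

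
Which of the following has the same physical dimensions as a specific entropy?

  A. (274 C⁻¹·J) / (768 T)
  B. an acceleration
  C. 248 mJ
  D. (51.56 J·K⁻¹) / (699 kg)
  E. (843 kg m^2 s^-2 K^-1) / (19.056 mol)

D.

Reference: [specific entropy] = m²·s⁻²·K⁻¹.
Each option:
  A. [kg·m²·s⁻³·A⁻¹] / [kg·s⁻²·A⁻¹] = m²·s⁻¹
  B. [acceleration] = m·s⁻²
  C. J = N·m = kg·m²·s⁻²
  D. [kg·m²·s⁻²·K⁻¹] / [kg] = m²·s⁻²·K⁻¹  ← same
  E. [kg·m²·s⁻²·K⁻¹] / [mol] = kg·m²·s⁻²·K⁻¹·mol⁻¹
Only D. matches m²·s⁻²·K⁻¹.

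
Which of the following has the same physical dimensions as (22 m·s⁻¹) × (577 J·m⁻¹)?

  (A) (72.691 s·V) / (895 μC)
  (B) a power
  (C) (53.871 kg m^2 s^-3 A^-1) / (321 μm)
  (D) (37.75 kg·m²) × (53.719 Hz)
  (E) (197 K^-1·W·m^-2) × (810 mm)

Reference: [m·s⁻¹] · [kg·m·s⁻²] = kg·m²·s⁻³.
Each option:
  (A) [kg·m²·s⁻²·A⁻¹] / [s·A] = kg·m²·s⁻³·A⁻²
  (B) [power] = kg·m²·s⁻³  ← same
  (C) [kg·m²·s⁻³·A⁻¹] / [m] = kg·m·s⁻³·A⁻¹
  (D) [kg·m²] · [s⁻¹] = kg·m²·s⁻¹
  (E) [kg·s⁻³·K⁻¹] · [m] = kg·m·s⁻³·K⁻¹
Only (B) matches kg·m²·s⁻³.

(B)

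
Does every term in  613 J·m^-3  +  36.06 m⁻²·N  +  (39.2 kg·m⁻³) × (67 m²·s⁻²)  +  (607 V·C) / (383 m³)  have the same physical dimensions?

Expand each in SI base units:
  613 J·m^-3:  J·m⁻³ = N·m·m⁻³ = kg·m⁻¹·s⁻²
  36.06 m⁻²·N:  N·m⁻² = kg·m·s⁻²·m⁻² = kg·m⁻¹·s⁻²
  (39.2 kg·m⁻³) × (67 m²·s⁻²):  [kg·m⁻³] · [m²·s⁻²] = kg·m⁻¹·s⁻²
  (607 V·C) / (383 m³):  [kg·m²·s⁻²] / [m³] = kg·m⁻¹·s⁻²
Every term reduces to kg·m⁻¹·s⁻².

Yes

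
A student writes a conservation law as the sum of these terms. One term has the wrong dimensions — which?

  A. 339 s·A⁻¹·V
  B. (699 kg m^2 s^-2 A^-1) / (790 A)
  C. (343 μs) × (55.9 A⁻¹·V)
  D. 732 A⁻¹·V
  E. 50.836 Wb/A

Expand each in SI base units:
  A. V·s·A⁻¹ = J·C⁻¹·s·A⁻¹ = kg·m²·s⁻²·A⁻²
  B. [kg·m²·s⁻²·A⁻¹] / [A] = kg·m²·s⁻²·A⁻²
  C. [s] · [kg·m²·s⁻³·A⁻²] = kg·m²·s⁻²·A⁻²
  D. V·A⁻¹ = J·C⁻¹·A⁻¹ = kg·m²·s⁻³·A⁻²
  E. Wb·A⁻¹ = V·s·A⁻¹ = kg·m²·s⁻²·A⁻²
All reduce to kg·m²·s⁻²·A⁻² except D., which is kg·m²·s⁻³·A⁻².

D.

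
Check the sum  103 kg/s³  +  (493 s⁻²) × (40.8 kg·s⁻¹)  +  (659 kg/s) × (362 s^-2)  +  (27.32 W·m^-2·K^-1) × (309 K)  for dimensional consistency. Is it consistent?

Yes

In SI base units:
  103 kg/s³:  kg·s⁻³
  (493 s⁻²) × (40.8 kg·s⁻¹):  [s⁻²] · [kg·s⁻¹] = kg·s⁻³
  (659 kg/s) × (362 s^-2):  [kg·s⁻¹] · [s⁻²] = kg·s⁻³
  (27.32 W·m^-2·K^-1) × (309 K):  [kg·s⁻³·K⁻¹] · [K] = kg·s⁻³
Every term reduces to kg·s⁻³.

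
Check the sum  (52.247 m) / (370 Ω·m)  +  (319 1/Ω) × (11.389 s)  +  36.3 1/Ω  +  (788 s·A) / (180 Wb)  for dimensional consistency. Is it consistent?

No

Dimensions:
  (52.247 m) / (370 Ω·m):  [m] / [kg·m³·s⁻³·A⁻²] = kg⁻¹·m⁻²·s³·A²
  (319 1/Ω) × (11.389 s):  [kg⁻¹·m⁻²·s³·A²] · [s] = kg⁻¹·m⁻²·s⁴·A²
  36.3 1/Ω:  Ω⁻¹ = (V·A⁻¹)⁻¹ = kg⁻¹·m⁻²·s³·A²
  (788 s·A) / (180 Wb):  [s·A] / [kg·m²·s⁻²·A⁻¹] = kg⁻¹·m⁻²·s³·A²
The terms do not share a single dimension (kg⁻¹·m⁻²·s³·A² vs kg⁻¹·m⁻²·s⁴·A²).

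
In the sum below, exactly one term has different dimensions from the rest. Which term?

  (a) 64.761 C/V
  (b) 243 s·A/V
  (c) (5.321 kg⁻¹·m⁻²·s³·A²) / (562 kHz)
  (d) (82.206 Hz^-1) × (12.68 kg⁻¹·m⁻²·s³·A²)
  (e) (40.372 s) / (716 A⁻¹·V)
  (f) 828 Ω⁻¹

In SI base units:
  (a) C·V⁻¹ = s·A·(J·C⁻¹)⁻¹ = kg⁻¹·m⁻²·s⁴·A²
  (b) A·s·V⁻¹ = A·s·(J·C⁻¹)⁻¹ = kg⁻¹·m⁻²·s⁴·A²
  (c) [kg⁻¹·m⁻²·s³·A²] / [s⁻¹] = kg⁻¹·m⁻²·s⁴·A²
  (d) [s] · [kg⁻¹·m⁻²·s³·A²] = kg⁻¹·m⁻²·s⁴·A²
  (e) [s] / [kg·m²·s⁻³·A⁻²] = kg⁻¹·m⁻²·s⁴·A²
  (f) Ω⁻¹ = (V·A⁻¹)⁻¹ = kg⁻¹·m⁻²·s³·A²
All reduce to kg⁻¹·m⁻²·s⁴·A² except (f), which is kg⁻¹·m⁻²·s³·A².

(f)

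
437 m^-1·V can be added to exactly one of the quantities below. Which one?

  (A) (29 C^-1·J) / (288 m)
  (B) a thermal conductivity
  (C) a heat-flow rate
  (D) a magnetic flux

(A)

Reference: V·m⁻¹ = J·C⁻¹·m⁻¹ = kg·m·s⁻³·A⁻¹.
Each option:
  (A) [kg·m²·s⁻³·A⁻¹] / [m] = kg·m·s⁻³·A⁻¹  ← same
  (B) [thermal conductivity] = kg·m·s⁻³·K⁻¹
  (C) [heat-flow rate] = kg·m²·s⁻³
  (D) [magnetic flux] = kg·m²·s⁻²·A⁻¹
Only (A) matches kg·m·s⁻³·A⁻¹.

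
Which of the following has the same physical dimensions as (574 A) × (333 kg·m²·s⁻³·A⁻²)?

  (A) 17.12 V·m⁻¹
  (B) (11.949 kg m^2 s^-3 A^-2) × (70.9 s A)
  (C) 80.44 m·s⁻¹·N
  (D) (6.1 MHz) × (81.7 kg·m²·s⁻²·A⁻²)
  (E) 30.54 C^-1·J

(E)

Reference: [A] · [kg·m²·s⁻³·A⁻²] = kg·m²·s⁻³·A⁻¹.
Each option:
  (A) V·m⁻¹ = J·C⁻¹·m⁻¹ = kg·m·s⁻³·A⁻¹
  (B) [kg·m²·s⁻³·A⁻²] · [s·A] = kg·m²·s⁻²·A⁻¹
  (C) N·m·s⁻¹ = kg·m·s⁻²·m·s⁻¹ = kg·m²·s⁻³
  (D) [s⁻¹] · [kg·m²·s⁻²·A⁻²] = kg·m²·s⁻³·A⁻²
  (E) J·C⁻¹ = N·m·(s·A)⁻¹ = kg·m²·s⁻³·A⁻¹  ← same
Only (E) matches kg·m²·s⁻³·A⁻¹.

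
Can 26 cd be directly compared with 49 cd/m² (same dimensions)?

No

Reduce each to base SI dimensions:
  26 cd:  cd
  49 cd/m²:  cd·m⁻² = m⁻²·cd
cd ≠ m⁻²·cd, so they cannot be added.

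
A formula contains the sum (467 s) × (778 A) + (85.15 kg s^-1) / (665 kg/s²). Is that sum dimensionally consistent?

No

Expand each in SI base units:
  (467 s) × (778 A):  [s] · [A] = s·A
  (85.15 kg s^-1) / (665 kg/s²):  [kg·s⁻¹] / [kg·s⁻²] = s
s·A ≠ s, so they cannot be added.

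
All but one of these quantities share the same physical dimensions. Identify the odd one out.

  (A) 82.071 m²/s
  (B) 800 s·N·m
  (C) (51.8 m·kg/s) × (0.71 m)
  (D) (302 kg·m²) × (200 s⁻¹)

Work out the base dimensions of each:
  (A) m²·s⁻¹
  (B) N·m·s = kg·m·s⁻²·m·s = kg·m²·s⁻¹
  (C) [kg·m·s⁻¹] · [m] = kg·m²·s⁻¹
  (D) [kg·m²] · [s⁻¹] = kg·m²·s⁻¹
All reduce to kg·m²·s⁻¹ except (A), which is m²·s⁻¹.

(A)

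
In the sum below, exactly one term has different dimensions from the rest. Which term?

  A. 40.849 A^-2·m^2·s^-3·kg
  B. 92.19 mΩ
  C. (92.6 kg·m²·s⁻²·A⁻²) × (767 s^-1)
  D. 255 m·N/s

D.

Expand each in SI base units:
  A. kg·m²·s⁻³·A⁻²
  B. Ω = V·A⁻¹ = kg·m²·s⁻³·A⁻²
  C. [kg·m²·s⁻²·A⁻²] · [s⁻¹] = kg·m²·s⁻³·A⁻²
  D. N·m·s⁻¹ = kg·m·s⁻²·m·s⁻¹ = kg·m²·s⁻³
All reduce to kg·m²·s⁻³·A⁻² except D., which is kg·m²·s⁻³.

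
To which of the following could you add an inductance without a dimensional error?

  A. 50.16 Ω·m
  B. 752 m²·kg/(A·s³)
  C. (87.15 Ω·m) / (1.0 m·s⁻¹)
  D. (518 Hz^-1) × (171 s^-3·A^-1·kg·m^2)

C.

Reference: [inductance] = kg·m²·s⁻²·A⁻².
Each option:
  A. Ω·m = V·A⁻¹·m = kg·m³·s⁻³·A⁻²
  B. kg·m²·s⁻³·A⁻¹
  C. [kg·m³·s⁻³·A⁻²] / [m·s⁻¹] = kg·m²·s⁻²·A⁻²  ← same
  D. [s] · [kg·m²·s⁻³·A⁻¹] = kg·m²·s⁻²·A⁻¹
Only C. matches kg·m²·s⁻²·A⁻².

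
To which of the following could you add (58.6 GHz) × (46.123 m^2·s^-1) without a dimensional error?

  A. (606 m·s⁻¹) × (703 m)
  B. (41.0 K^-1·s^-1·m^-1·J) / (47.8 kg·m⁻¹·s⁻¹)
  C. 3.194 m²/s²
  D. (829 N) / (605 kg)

Reference: [s⁻¹] · [m²·s⁻¹] = m²·s⁻².
Each option:
  A. [m·s⁻¹] · [m] = m²·s⁻¹
  B. [kg·m·s⁻³·K⁻¹] / [kg·m⁻¹·s⁻¹] = m²·s⁻²·K⁻¹
  C. m²·s⁻²  ← same
  D. [kg·m·s⁻²] / [kg] = m·s⁻²
Only C. matches m²·s⁻².

C.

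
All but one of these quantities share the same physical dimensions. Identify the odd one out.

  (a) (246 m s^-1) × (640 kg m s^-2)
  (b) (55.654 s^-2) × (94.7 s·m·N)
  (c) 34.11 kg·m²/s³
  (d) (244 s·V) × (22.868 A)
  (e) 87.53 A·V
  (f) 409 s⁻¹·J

Work out the base dimensions of each:
  (a) [m·s⁻¹] · [kg·m·s⁻²] = kg·m²·s⁻³
  (b) [s⁻²] · [kg·m²·s⁻¹] = kg·m²·s⁻³
  (c) kg·m²·s⁻³
  (d) [kg·m²·s⁻²·A⁻¹] · [A] = kg·m²·s⁻²
  (e) V·A = J·C⁻¹·A = kg·m²·s⁻³
  (f) J·s⁻¹ = N·m·s⁻¹ = kg·m²·s⁻³
All reduce to kg·m²·s⁻³ except (d), which is kg·m²·s⁻².

(d)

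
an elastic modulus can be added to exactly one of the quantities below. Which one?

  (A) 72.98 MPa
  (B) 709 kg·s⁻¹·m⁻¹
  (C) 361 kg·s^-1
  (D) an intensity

Reference: [elastic modulus] = kg·m⁻¹·s⁻².
Each option:
  (A) Pa = N·m⁻² = kg·m⁻¹·s⁻²  ← same
  (B) kg·m⁻¹·s⁻¹
  (C) kg·s⁻¹
  (D) [intensity] = kg·s⁻³
Only (A) matches kg·m⁻¹·s⁻².

(A)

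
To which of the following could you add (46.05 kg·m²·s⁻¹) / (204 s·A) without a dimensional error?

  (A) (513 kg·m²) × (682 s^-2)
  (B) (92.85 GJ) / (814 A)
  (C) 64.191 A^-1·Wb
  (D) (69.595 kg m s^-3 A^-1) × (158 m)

Reference: [kg·m²·s⁻¹] / [s·A] = kg·m²·s⁻²·A⁻¹.
Each option:
  (A) [kg·m²] · [s⁻²] = kg·m²·s⁻²
  (B) [kg·m²·s⁻²] / [A] = kg·m²·s⁻²·A⁻¹  ← same
  (C) Wb·A⁻¹ = V·s·A⁻¹ = kg·m²·s⁻²·A⁻²
  (D) [kg·m·s⁻³·A⁻¹] · [m] = kg·m²·s⁻³·A⁻¹
Only (B) matches kg·m²·s⁻²·A⁻¹.

(B)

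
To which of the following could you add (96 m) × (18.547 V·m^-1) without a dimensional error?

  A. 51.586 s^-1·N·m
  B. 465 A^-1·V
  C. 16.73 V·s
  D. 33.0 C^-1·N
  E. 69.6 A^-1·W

E.

Reference: [m] · [kg·m·s⁻³·A⁻¹] = kg·m²·s⁻³·A⁻¹.
Each option:
  A. N·m·s⁻¹ = kg·m·s⁻²·m·s⁻¹ = kg·m²·s⁻³
  B. V·A⁻¹ = J·C⁻¹·A⁻¹ = kg·m²·s⁻³·A⁻²
  C. V·s = J·C⁻¹·s = kg·m²·s⁻²·A⁻¹
  D. N·C⁻¹ = kg·m·s⁻²·(s·A)⁻¹ = kg·m·s⁻³·A⁻¹
  E. W·A⁻¹ = J·s⁻¹·A⁻¹ = kg·m²·s⁻³·A⁻¹  ← same
Only E. matches kg·m²·s⁻³·A⁻¹.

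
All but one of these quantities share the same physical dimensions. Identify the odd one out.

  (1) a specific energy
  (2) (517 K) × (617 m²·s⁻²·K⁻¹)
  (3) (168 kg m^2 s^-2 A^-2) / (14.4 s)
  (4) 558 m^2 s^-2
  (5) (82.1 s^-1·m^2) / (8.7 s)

Work out the base dimensions of each:
  (1) [specific energy] = m²·s⁻²
  (2) [K] · [m²·s⁻²·K⁻¹] = m²·s⁻²
  (3) [kg·m²·s⁻²·A⁻²] / [s] = kg·m²·s⁻³·A⁻²
  (4) m²·s⁻²
  (5) [m²·s⁻¹] / [s] = m²·s⁻²
All reduce to m²·s⁻² except (3), which is kg·m²·s⁻³·A⁻².

(3)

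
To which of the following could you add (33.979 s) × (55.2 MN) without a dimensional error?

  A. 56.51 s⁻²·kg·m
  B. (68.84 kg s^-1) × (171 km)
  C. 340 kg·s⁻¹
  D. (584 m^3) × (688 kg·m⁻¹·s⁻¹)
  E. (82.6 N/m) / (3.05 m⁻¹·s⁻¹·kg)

Reference: [s] · [kg·m·s⁻²] = kg·m·s⁻¹.
Each option:
  A. kg·m·s⁻²
  B. [kg·s⁻¹] · [m] = kg·m·s⁻¹  ← same
  C. kg·s⁻¹
  D. [m³] · [kg·m⁻¹·s⁻¹] = kg·m²·s⁻¹
  E. [kg·s⁻²] / [kg·m⁻¹·s⁻¹] = m·s⁻¹
Only B. matches kg·m·s⁻¹.

B.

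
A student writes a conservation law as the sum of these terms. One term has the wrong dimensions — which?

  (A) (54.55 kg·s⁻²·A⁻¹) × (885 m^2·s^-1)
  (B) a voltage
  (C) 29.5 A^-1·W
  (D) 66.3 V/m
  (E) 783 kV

Reduce each to base SI dimensions:
  (A) [kg·s⁻²·A⁻¹] · [m²·s⁻¹] = kg·m²·s⁻³·A⁻¹
  (B) [voltage] = kg·m²·s⁻³·A⁻¹
  (C) W·A⁻¹ = J·s⁻¹·A⁻¹ = kg·m²·s⁻³·A⁻¹
  (D) V·m⁻¹ = J·C⁻¹·m⁻¹ = kg·m·s⁻³·A⁻¹
  (E) V = J·C⁻¹ = kg·m²·s⁻³·A⁻¹
All reduce to kg·m²·s⁻³·A⁻¹ except (D), which is kg·m·s⁻³·A⁻¹.

(D)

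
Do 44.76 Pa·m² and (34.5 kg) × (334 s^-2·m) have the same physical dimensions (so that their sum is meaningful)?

Expand each in SI base units:
  44.76 Pa·m²:  Pa·m² = N·m⁻²·m² = kg·m·s⁻²
  (34.5 kg) × (334 s^-2·m):  [kg] · [m·s⁻²] = kg·m·s⁻²
Both are kg·m·s⁻², so they have the same dimensions and can be added.

Yes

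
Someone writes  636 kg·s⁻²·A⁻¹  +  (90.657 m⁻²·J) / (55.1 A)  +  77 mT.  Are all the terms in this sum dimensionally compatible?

Yes

Work out the base dimensions of each:
  636 kg·s⁻²·A⁻¹:  kg·s⁻²·A⁻¹
  (90.657 m⁻²·J) / (55.1 A):  [kg·s⁻²] / [A] = kg·s⁻²·A⁻¹
  77 mT:  T = Wb·m⁻² = kg·s⁻²·A⁻¹
Every term reduces to kg·s⁻²·A⁻¹.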